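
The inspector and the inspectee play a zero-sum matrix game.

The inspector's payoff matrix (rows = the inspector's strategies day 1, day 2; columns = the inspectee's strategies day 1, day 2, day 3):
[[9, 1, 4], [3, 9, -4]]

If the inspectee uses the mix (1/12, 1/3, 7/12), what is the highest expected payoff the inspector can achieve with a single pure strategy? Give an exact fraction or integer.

day 1: (9)·(1/12) + (1)·(1/3) + (4)·(7/12) = 41/12.
day 2: (3)·(1/12) + (9)·(1/3) + (-4)·(7/12) = 11/12.
The best pure response is day 1 with expected payoff 41/12.

41/12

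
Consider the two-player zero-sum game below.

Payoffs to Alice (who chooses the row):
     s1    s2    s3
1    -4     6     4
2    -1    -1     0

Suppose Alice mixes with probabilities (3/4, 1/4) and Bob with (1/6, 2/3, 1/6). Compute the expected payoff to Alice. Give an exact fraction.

Against (1/6, 2/3, 1/6), each row's expected payoff is 1: 4; 2: -5/6.
Taking the (3/4, 1/4)-weighted average: (3/4)·(4) + (1/4)·(-5/6) = 67/24.

67/24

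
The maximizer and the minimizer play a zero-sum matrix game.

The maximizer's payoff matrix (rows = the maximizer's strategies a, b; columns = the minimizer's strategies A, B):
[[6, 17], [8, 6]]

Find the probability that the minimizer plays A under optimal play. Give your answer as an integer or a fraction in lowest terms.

11/13

Row minima are 6 and 6, so the maximizer's maximin is 6; column maxima are 8 and 17, so the minimizer's minimax is 8. These differ, so the equilibrium is in mixed strategies.
Let the minimizer play A with probability q. The maximizer is indifferent when 6q + 17(1−q) = 8q + 6(1−q), giving q = 11/13.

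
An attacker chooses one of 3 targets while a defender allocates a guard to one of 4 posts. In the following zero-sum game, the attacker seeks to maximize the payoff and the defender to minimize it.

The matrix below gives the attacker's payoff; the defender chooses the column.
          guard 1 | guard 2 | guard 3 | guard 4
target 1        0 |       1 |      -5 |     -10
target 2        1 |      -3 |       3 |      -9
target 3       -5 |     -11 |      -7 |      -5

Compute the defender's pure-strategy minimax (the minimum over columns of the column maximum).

The worst case (largest entry) in each column is guard 1: 1, guard 2: 1, guard 3: 3, guard 4: -5.
The best (smallest) of these is -5.

-5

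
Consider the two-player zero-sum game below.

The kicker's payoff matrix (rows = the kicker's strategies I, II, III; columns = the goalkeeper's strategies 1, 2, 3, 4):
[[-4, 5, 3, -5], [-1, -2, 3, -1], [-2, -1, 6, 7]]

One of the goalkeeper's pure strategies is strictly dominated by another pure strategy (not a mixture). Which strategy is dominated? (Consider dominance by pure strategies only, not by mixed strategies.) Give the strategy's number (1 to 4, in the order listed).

The goalkeeper prefers columns that give the kicker less. Compare 3 with 1: -4 < 3, -1 < 3, -2 < 6.
So 1 strictly dominates 3 for the goalkeeper; 3 is strictly dominated.

3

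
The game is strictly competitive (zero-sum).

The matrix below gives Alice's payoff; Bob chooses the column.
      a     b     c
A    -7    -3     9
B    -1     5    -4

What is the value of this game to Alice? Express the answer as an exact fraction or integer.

-37/19

Column b is strictly dominated by a for Bob (it gives Alice more in every row).
The remaining 2×2 game on (A, B) × (a, c) has no saddle point. Let Alice play A with probability p; indifference gives −7p − (1−p) = 9p − 4(1−p), so p = 3/19.
Similarly Bob's optimal q on a is 13/19, and the value is -7·(13/19) + (9)·(6/19) = -37/19.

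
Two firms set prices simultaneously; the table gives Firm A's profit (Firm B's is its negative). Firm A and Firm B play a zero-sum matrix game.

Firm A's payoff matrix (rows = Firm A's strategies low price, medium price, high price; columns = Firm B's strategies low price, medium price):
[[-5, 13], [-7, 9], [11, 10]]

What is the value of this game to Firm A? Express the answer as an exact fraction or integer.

193/19

Row medium price is strictly dominated by row low price, so Firm A never plays it.
The remaining 2×2 game on (low price, high price) × (low price, medium price) has no saddle point. Let Firm A play low price with probability p; indifference gives −5p + 11(1−p) = 13p + 10(1−p), so p = 1/19.
Similarly Firm B's optimal q on low price is 3/19, and the value is -5·(3/19) + (13)·(16/19) = 193/19.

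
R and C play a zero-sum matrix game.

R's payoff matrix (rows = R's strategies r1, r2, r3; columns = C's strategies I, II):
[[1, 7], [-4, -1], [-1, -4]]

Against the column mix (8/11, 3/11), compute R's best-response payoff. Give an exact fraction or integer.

r1: (1)·(8/11) + (7)·(3/11) = 29/11.
r2: (-4)·(8/11) + (-1)·(3/11) = -35/11.
r3: (-1)·(8/11) + (-4)·(3/11) = -20/11.
The best pure response is r1 with expected payoff 29/11.

29/11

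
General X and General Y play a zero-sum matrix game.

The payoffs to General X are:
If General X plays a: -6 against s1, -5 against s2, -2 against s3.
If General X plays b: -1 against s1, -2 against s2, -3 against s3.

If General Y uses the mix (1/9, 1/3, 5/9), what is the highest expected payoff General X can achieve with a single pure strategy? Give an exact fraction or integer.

a: (-6)·(1/9) + (-5)·(1/3) + (-2)·(5/9) = -31/9.
b: (-1)·(1/9) + (-2)·(1/3) + (-3)·(5/9) = -22/9.
The best pure response is b with expected payoff -22/9.

-22/9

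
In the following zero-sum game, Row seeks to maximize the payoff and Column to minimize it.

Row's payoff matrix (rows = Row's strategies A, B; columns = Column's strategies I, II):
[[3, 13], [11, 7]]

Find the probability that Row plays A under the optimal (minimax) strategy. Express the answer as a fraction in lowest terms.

2/7

Row minima are 3 and 7, so Row's maximin is 7; column maxima are 11 and 13, so Column's minimax is 11. These differ, so the equilibrium is in mixed strategies.
Let Row play A with probability p. Column is indifferent when 3p + 11(1−p) = 13p + 7(1−p), giving p = 2/7.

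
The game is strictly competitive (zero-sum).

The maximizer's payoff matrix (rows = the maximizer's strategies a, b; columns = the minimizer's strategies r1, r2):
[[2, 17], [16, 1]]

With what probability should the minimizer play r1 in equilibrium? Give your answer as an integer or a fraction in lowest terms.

Row minima are 2 and 1, so the maximizer's maximin is 2; column maxima are 16 and 17, so the minimizer's minimax is 16. These differ, so the equilibrium is in mixed strategies.
Let the minimizer play r1 with probability q. The maximizer is indifferent when 2q + 17(1−q) = 16q + (1−q), giving q = 8/15.

8/15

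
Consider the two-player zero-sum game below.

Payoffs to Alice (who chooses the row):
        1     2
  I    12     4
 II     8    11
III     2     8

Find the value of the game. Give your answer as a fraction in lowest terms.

Row III is strictly dominated by row II, so Alice never plays it.
The remaining 2×2 game on (I, II) × (1, 2) has no saddle point. Let Alice play I with probability p; indifference gives 12p + 8(1−p) = 4p + 11(1−p), so p = 3/11.
Similarly Bob's optimal q on 1 is 7/11, and the value is 12·(7/11) + (4)·(4/11) = 100/11.

100/11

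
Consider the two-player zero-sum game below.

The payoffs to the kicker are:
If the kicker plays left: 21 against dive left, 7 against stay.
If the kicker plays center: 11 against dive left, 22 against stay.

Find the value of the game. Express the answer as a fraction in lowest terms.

Row minima are 7 and 11, so the kicker's maximin is 11; column maxima are 21 and 22, so the goalkeeper's minimax is 21. These differ, so the equilibrium is in mixed strategies.
Let the kicker play left with probability p. The goalkeeper is indifferent when 21p + 11(1−p) = 7p + 22(1−p), giving p = 11/25.
Let the goalkeeper play dive left with probability q. The kicker is indifferent when 21q + 7(1−q) = 11q + 22(1−q), giving q = 3/5.
The value is 21·(3/5) + (7)·(2/5) = 77/5.

77/5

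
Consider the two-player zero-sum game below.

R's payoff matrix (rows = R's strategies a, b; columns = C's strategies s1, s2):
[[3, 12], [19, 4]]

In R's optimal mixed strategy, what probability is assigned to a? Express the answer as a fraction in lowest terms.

5/8

Row minima are 3 and 4, so R's maximin is 4; column maxima are 19 and 12, so C's minimax is 12. These differ, so the equilibrium is in mixed strategies.
Let R play a with probability p. C is indifferent when 3p + 19(1−p) = 12p + 4(1−p), giving p = 5/8.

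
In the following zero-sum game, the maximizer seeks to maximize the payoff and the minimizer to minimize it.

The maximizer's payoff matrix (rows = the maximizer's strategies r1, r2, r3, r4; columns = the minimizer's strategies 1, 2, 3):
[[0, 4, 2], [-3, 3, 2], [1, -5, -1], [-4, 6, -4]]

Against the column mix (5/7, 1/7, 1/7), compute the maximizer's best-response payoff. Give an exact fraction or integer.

6/7

r1: (0)·(5/7) + (4)·(1/7) + (2)·(1/7) = 6/7.
r2: (-3)·(5/7) + (3)·(1/7) + (2)·(1/7) = -10/7.
r3: (1)·(5/7) + (-5)·(1/7) + (-1)·(1/7) = -1/7.
r4: (-4)·(5/7) + (6)·(1/7) + (-4)·(1/7) = -18/7.
The best pure response is r1 with expected payoff 6/7.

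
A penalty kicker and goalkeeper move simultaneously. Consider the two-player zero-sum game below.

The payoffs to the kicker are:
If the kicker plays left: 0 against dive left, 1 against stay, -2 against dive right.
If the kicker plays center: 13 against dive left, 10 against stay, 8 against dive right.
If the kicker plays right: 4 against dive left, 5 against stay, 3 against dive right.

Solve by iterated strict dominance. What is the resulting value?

Column stay is strictly dominated by dive right for the goalkeeper (-2<1, 8<10, 3<5); eliminate stay.
Column dive left is strictly dominated by dive right for the goalkeeper (-2<0, 8<13, 3<4); eliminate dive left.
Row left is strictly dominated by row center (8>-2); eliminate left.
Row right is strictly dominated by row center (8>3); eliminate right.
Only (center, dive right) remains, with payoff 8.

8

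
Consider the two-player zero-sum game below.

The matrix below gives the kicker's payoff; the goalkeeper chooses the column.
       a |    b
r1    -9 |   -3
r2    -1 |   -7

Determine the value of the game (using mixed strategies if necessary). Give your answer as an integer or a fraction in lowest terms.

Row minima are -9 and -7, so the kicker's maximin is -7; column maxima are -1 and -3, so the goalkeeper's minimax is -3. These differ, so the equilibrium is in mixed strategies.
Let the kicker play r1 with probability p. The goalkeeper is indifferent when −9p − (1−p) = −3p − 7(1−p), giving p = 1/2.
Let the goalkeeper play a with probability q. The kicker is indifferent when −9q − 3(1−q) = −q − 7(1−q), giving q = 1/3.
The value is -9·(1/3) + (-3)·(2/3) = -5.

-5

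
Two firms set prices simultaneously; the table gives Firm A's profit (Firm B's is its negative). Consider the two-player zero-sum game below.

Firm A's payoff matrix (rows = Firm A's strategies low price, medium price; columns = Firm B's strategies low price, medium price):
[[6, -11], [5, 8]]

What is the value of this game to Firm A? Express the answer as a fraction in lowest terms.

103/20

Row minima are -11 and 5, so Firm A's maximin is 5; column maxima are 6 and 8, so Firm B's minimax is 6. These differ, so the equilibrium is in mixed strategies.
Let Firm A play low price with probability p. Firm B is indifferent when 6p + 5(1−p) = −11p + 8(1−p), giving p = 3/20.
Let Firm B play low price with probability q. Firm A is indifferent when 6q − 11(1−q) = 5q + 8(1−q), giving q = 19/20.
The value is 6·(19/20) + (-11)·(1/20) = 103/20.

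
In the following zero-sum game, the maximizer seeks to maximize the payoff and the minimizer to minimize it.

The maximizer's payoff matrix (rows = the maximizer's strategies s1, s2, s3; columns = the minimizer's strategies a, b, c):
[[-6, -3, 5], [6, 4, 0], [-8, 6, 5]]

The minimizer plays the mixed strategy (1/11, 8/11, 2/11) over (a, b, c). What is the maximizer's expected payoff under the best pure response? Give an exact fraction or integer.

50/11

s1: (-6)·(1/11) + (-3)·(8/11) + (5)·(2/11) = -20/11.
s2: (6)·(1/11) + (4)·(8/11) + (0)·(2/11) = 38/11.
s3: (-8)·(1/11) + (6)·(8/11) + (5)·(2/11) = 50/11.
The best pure response is s3 with expected payoff 50/11.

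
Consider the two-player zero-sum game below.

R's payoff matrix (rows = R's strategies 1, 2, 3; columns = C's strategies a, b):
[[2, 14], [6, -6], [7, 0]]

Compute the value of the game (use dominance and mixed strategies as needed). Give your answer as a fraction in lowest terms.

Row 2 is strictly dominated by row 3, so R never plays it.
The remaining 2×2 game on (1, 3) × (a, b) has no saddle point. Let R play 1 with probability p; indifference gives 2p + 7(1−p) = 14p, so p = 7/19.
Similarly C's optimal q on a is 14/19, and the value is 2·(14/19) + (14)·(5/19) = 98/19.

98/19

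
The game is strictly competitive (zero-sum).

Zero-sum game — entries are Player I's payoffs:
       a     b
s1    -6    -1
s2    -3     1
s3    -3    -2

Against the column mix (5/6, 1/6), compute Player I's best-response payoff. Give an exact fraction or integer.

-7/3

s1: (-6)·(5/6) + (-1)·(1/6) = -31/6.
s2: (-3)·(5/6) + (1)·(1/6) = -7/3.
s3: (-3)·(5/6) + (-2)·(1/6) = -17/6.
The best pure response is s2 with expected payoff -7/3.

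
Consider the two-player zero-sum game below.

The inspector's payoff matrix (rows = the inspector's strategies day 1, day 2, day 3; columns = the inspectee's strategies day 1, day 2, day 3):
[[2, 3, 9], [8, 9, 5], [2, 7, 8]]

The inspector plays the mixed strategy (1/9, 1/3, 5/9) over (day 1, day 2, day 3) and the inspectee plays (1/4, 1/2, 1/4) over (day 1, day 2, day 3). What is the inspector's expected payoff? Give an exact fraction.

115/18

Against (1/4, 1/2, 1/4), each row's expected payoff is day 1: 17/4; day 2: 31/4; day 3: 6.
Taking the (1/9, 1/3, 5/9)-weighted average: (1/9)·(17/4) + (1/3)·(31/4) + (5/9)·(6) = 115/18.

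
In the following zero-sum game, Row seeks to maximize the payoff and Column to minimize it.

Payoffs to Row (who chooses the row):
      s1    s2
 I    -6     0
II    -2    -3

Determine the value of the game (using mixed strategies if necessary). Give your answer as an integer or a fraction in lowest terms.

-18/7

Row minima are -6 and -3, so Row's maximin is -3; column maxima are -2 and 0, so Column's minimax is -2. These differ, so the equilibrium is in mixed strategies.
Let Row play I with probability p. Column is indifferent when −6p − 2(1−p) = −3(1−p), giving p = 1/7.
Let Column play s1 with probability q. Row is indifferent when −6q = −2q − 3(1−q), giving q = 3/7.
The value is -6·(3/7) + (0)·(4/7) = -18/7.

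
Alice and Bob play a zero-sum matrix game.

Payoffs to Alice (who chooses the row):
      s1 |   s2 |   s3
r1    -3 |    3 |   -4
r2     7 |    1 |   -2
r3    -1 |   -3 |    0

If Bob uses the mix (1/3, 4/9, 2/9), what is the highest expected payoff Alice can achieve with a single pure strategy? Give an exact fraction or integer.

7/3

r1: (-3)·(1/3) + (3)·(4/9) + (-4)·(2/9) = -5/9.
r2: (7)·(1/3) + (1)·(4/9) + (-2)·(2/9) = 7/3.
r3: (-1)·(1/3) + (-3)·(4/9) + (0)·(2/9) = -5/3.
The best pure response is r2 with expected payoff 7/3.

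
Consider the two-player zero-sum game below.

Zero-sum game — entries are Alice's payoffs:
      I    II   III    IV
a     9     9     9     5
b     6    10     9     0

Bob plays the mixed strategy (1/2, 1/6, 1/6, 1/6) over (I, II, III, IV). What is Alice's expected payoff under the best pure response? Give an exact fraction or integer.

a: (9)·(1/2) + (9)·(1/6) + (9)·(1/6) + (5)·(1/6) = 25/3.
b: (6)·(1/2) + (10)·(1/6) + (9)·(1/6) + (0)·(1/6) = 37/6.
The best pure response is a with expected payoff 25/3.

25/3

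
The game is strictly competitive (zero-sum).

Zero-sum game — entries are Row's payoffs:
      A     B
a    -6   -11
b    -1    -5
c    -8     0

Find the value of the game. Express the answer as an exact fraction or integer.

Row a is strictly dominated by row b, so Row never plays it.
The remaining 2×2 game on (b, c) × (A, B) has no saddle point. Let Row play b with probability p; indifference gives −p − 8(1−p) = −5p, so p = 2/3.
Similarly Column's optimal q on A is 5/12, and the value is -1·(5/12) + (-5)·(7/12) = -10/3.

-10/3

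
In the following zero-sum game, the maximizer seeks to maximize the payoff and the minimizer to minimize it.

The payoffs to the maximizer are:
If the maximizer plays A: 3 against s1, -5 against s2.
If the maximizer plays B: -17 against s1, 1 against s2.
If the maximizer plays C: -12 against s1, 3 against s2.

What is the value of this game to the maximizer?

-51/23

Row B is strictly dominated by row C, so the maximizer never plays it.
The remaining 2×2 game on (A, C) × (s1, s2) has no saddle point. Let the maximizer play A with probability p; indifference gives 3p − 12(1−p) = −5p + 3(1−p), so p = 15/23.
Similarly the minimizer's optimal q on s1 is 8/23, and the value is 3·(8/23) + (-5)·(15/23) = -51/23.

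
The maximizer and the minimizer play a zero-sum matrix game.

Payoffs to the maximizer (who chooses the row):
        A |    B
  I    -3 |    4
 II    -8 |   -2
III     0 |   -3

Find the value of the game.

-9/10

Row II is strictly dominated by row I, so the maximizer never plays it.
The remaining 2×2 game on (I, III) × (A, B) has no saddle point. Let the maximizer play I with probability p; indifference gives −3p = 4p − 3(1−p), so p = 3/10.
Similarly the minimizer's optimal q on A is 7/10, and the value is -3·(7/10) + (4)·(3/10) = -9/10.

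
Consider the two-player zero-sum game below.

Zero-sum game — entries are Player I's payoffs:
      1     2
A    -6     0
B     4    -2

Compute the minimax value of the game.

-1

Row minima are -6 and -2, so Player I's maximin is -2; column maxima are 4 and 0, so Player II's minimax is 0. These differ, so the equilibrium is in mixed strategies.
Let Player I play A with probability p. Player II is indifferent when −6p + 4(1−p) = −2(1−p), giving p = 1/2.
Let Player II play 1 with probability q. Player I is indifferent when −6q = 4q − 2(1−q), giving q = 1/6.
The value is -6·(1/6) + (0)·(5/6) = -1.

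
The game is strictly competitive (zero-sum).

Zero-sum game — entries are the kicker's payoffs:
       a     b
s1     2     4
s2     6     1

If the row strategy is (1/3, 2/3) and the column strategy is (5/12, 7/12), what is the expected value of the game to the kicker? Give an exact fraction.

Against (5/12, 7/12), each row's expected payoff is s1: 19/6; s2: 37/12.
Taking the (1/3, 2/3)-weighted average: (1/3)·(19/6) + (2/3)·(37/12) = 28/9.

28/9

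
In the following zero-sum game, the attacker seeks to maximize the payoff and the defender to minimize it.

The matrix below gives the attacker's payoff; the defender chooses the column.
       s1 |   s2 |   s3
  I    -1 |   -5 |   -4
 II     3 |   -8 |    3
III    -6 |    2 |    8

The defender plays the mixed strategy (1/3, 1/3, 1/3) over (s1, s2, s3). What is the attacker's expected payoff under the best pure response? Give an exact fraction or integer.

I: (-1)·(1/3) + (-5)·(1/3) + (-4)·(1/3) = -10/3.
II: (3)·(1/3) + (-8)·(1/3) + (3)·(1/3) = -2/3.
III: (-6)·(1/3) + (2)·(1/3) + (8)·(1/3) = 4/3.
The best pure response is III with expected payoff 4/3.

4/3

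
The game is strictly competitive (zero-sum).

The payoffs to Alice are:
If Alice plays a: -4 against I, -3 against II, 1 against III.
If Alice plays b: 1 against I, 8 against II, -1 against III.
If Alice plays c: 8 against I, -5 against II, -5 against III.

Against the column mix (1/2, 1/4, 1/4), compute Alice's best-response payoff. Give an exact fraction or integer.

9/4

a: (-4)·(1/2) + (-3)·(1/4) + (1)·(1/4) = -5/2.
b: (1)·(1/2) + (8)·(1/4) + (-1)·(1/4) = 9/4.
c: (8)·(1/2) + (-5)·(1/4) + (-5)·(1/4) = 3/2.
The best pure response is b with expected payoff 9/4.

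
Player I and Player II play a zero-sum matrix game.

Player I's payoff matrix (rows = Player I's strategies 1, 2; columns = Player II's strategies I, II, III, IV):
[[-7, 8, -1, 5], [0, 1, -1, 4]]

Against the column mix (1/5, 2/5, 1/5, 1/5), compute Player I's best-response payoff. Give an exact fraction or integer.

13/5

1: (-7)·(1/5) + (8)·(2/5) + (-1)·(1/5) + (5)·(1/5) = 13/5.
2: (0)·(1/5) + (1)·(2/5) + (-1)·(1/5) + (4)·(1/5) = 1.
The best pure response is 1 with expected payoff 13/5.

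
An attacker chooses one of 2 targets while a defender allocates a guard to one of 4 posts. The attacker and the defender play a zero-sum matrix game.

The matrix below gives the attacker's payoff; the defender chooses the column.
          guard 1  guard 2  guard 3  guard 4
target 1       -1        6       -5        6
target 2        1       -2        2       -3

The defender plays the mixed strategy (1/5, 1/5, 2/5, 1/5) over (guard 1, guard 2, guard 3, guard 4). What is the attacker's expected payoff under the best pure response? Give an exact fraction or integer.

1/5

target 1: (-1)·(1/5) + (6)·(1/5) + (-5)·(2/5) + (6)·(1/5) = 1/5.
target 2: (1)·(1/5) + (-2)·(1/5) + (2)·(2/5) + (-3)·(1/5) = 0.
The best pure response is target 1 with expected payoff 1/5.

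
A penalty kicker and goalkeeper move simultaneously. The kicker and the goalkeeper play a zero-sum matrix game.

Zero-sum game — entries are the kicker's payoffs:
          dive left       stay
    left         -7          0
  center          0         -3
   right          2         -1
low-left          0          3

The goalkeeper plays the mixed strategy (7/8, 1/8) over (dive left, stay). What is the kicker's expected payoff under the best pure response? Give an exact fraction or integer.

left: (-7)·(7/8) + (0)·(1/8) = -49/8.
center: (0)·(7/8) + (-3)·(1/8) = -3/8.
right: (2)·(7/8) + (-1)·(1/8) = 13/8.
low-left: (0)·(7/8) + (3)·(1/8) = 3/8.
The best pure response is right with expected payoff 13/8.

13/8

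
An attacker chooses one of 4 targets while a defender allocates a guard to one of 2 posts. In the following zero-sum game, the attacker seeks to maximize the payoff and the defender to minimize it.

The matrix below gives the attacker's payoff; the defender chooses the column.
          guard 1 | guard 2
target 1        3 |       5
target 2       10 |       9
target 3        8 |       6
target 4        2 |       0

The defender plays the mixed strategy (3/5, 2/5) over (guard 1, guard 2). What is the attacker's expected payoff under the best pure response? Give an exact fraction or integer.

target 1: (3)·(3/5) + (5)·(2/5) = 19/5.
target 2: (10)·(3/5) + (9)·(2/5) = 48/5.
target 3: (8)·(3/5) + (6)·(2/5) = 36/5.
target 4: (2)·(3/5) + (0)·(2/5) = 6/5.
The best pure response is target 2 with expected payoff 48/5.

48/5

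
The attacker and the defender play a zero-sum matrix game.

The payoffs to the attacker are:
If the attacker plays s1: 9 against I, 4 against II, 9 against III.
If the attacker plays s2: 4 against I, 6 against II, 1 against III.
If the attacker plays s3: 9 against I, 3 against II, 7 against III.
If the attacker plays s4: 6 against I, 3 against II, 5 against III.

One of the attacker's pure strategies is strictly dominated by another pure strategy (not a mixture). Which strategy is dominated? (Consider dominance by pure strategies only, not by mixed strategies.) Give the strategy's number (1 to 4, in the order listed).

Compare s4 with s1: 9 > 6, 4 > 3, 9 > 5.
So s1 strictly dominates s4 for the attacker; s4 is strictly dominated.

4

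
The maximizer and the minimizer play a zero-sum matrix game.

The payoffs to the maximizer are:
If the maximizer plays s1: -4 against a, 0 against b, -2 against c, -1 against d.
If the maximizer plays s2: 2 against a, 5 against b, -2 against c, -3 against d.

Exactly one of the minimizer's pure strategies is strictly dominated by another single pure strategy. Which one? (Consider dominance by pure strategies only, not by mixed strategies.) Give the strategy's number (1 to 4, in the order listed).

The minimizer prefers columns that give the maximizer less. Compare b with a: -4 < 0, 2 < 5.
So a strictly dominates b for the minimizer; b is strictly dominated.

2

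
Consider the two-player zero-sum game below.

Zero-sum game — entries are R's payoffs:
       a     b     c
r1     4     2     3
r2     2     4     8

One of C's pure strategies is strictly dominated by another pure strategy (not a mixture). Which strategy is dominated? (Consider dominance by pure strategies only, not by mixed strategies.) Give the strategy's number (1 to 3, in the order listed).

C prefers columns that give R less. Compare c with b: 2 < 3, 4 < 8.
So b strictly dominates c for C; c is strictly dominated.

3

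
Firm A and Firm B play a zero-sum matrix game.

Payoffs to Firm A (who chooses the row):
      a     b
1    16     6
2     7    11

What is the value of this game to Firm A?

Row minima are 6 and 7, so Firm A's maximin is 7; column maxima are 16 and 11, so Firm B's minimax is 11. These differ, so the equilibrium is in mixed strategies.
Let Firm A play 1 with probability p. Firm B is indifferent when 16p + 7(1−p) = 6p + 11(1−p), giving p = 2/7.
Let Firm B play a with probability q. Firm A is indifferent when 16q + 6(1−q) = 7q + 11(1−q), giving q = 5/14.
The value is 16·(5/14) + (6)·(9/14) = 67/7.

67/7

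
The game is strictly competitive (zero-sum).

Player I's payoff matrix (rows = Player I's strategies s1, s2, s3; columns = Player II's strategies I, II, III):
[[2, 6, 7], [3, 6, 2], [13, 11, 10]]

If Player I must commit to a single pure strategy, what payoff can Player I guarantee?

10

The worst-case payoff for each row is s1: 2, s2: 2, s3: 10.
The best of these is 10.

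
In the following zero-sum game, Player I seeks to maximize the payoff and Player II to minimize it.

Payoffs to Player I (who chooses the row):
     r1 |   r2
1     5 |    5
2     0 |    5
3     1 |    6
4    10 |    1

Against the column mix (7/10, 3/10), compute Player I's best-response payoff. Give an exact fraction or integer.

1: (5)·(7/10) + (5)·(3/10) = 5.
2: (0)·(7/10) + (5)·(3/10) = 3/2.
3: (1)·(7/10) + (6)·(3/10) = 5/2.
4: (10)·(7/10) + (1)·(3/10) = 73/10.
The best pure response is 4 with expected payoff 73/10.

73/10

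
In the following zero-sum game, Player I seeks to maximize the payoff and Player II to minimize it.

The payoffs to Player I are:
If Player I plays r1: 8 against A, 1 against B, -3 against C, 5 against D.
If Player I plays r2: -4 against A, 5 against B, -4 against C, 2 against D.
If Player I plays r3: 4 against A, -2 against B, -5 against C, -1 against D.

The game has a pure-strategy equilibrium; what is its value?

Row minima: -3, -4, -5 → Player I's maximin is -3.
Column maxima: 8, 5, -3, 5 → Player II's minimax is -3.
They coincide at (r1, C), so the value is -3.

-3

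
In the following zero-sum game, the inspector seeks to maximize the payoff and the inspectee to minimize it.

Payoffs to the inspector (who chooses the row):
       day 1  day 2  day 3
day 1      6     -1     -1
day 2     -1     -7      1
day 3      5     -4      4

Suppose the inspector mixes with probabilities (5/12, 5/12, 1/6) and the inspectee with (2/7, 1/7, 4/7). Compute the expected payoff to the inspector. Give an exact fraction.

9/14

Against (2/7, 1/7, 4/7), each row's expected payoff is day 1: 1; day 2: -5/7; day 3: 22/7.
Taking the (5/12, 5/12, 1/6)-weighted average: (5/12)·(1) + (5/12)·(-5/7) + (1/6)·(22/7) = 9/14.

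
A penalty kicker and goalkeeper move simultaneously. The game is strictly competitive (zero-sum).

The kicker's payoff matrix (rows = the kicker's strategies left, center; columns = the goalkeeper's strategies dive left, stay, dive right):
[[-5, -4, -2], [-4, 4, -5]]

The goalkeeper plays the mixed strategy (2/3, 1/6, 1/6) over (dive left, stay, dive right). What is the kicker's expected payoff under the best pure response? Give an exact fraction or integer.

-17/6

left: (-5)·(2/3) + (-4)·(1/6) + (-2)·(1/6) = -13/3.
center: (-4)·(2/3) + (4)·(1/6) + (-5)·(1/6) = -17/6.
The best pure response is center with expected payoff -17/6.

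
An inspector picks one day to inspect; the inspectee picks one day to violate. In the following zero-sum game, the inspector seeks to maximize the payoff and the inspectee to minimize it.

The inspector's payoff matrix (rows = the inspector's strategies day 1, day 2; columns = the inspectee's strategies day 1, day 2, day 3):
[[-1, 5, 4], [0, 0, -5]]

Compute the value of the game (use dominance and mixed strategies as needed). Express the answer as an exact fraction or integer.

-1/2

Column day 2 is strictly dominated by day 3 for the inspectee (it gives the inspector more in every row).
The remaining 2×2 game on (day 1, day 2) × (day 1, day 3) has no saddle point. Let the inspector play day 1 with probability p; indifference gives −p = 4p − 5(1−p), so p = 1/2.
Similarly the inspectee's optimal q on day 1 is 9/10, and the value is -1·(9/10) + (4)·(1/10) = -1/2.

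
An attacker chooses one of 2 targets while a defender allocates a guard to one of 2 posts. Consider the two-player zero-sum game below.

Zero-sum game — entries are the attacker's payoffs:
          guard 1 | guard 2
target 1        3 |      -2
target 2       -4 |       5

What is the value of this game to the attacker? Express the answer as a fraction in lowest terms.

1/2

Row minima are -2 and -4, so the attacker's maximin is -2; column maxima are 3 and 5, so the defender's minimax is 3. These differ, so the equilibrium is in mixed strategies.
Let the attacker play target 1 with probability p. The defender is indifferent when 3p − 4(1−p) = −2p + 5(1−p), giving p = 9/14.
Let the defender play guard 1 with probability q. The attacker is indifferent when 3q − 2(1−q) = −4q + 5(1−q), giving q = 1/2.
The value is 3·(1/2) + (-2)·(1/2) = 1/2.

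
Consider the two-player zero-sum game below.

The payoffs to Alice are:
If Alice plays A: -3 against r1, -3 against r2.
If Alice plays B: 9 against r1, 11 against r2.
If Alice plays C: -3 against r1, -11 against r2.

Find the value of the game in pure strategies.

Row minima: -3, 9, -11 → Alice's maximin is 9.
Column maxima: 9, 11 → Bob's minimax is 9.
They coincide at (B, r1), so the value is 9.

9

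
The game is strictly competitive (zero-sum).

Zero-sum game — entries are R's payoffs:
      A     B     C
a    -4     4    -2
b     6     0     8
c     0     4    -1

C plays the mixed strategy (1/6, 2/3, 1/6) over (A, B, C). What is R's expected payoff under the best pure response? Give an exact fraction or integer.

a: (-4)·(1/6) + (4)·(2/3) + (-2)·(1/6) = 5/3.
b: (6)·(1/6) + (0)·(2/3) + (8)·(1/6) = 7/3.
c: (0)·(1/6) + (4)·(2/3) + (-1)·(1/6) = 5/2.
The best pure response is c with expected payoff 5/2.

5/2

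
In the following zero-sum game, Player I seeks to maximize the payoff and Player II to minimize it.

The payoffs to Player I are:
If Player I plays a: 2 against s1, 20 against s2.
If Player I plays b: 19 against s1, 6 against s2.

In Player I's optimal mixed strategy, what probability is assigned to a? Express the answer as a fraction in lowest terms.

13/31

Row minima are 2 and 6, so Player I's maximin is 6; column maxima are 19 and 20, so Player II's minimax is 19. These differ, so the equilibrium is in mixed strategies.
Let Player I play a with probability p. Player II is indifferent when 2p + 19(1−p) = 20p + 6(1−p), giving p = 13/31.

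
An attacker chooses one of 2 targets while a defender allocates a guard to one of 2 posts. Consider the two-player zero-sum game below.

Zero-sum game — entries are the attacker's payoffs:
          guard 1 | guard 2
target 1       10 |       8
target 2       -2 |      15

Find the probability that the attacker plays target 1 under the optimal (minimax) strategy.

17/19

Row minima are 8 and -2, so the attacker's maximin is 8; column maxima are 10 and 15, so the defender's minimax is 10. These differ, so the equilibrium is in mixed strategies.
Let the attacker play target 1 with probability p. The defender is indifferent when 10p − 2(1−p) = 8p + 15(1−p), giving p = 17/19.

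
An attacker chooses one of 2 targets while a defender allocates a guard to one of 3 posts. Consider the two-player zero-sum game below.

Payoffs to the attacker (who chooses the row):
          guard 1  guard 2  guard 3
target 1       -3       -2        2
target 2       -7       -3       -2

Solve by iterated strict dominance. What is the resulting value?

-3

Row target 2 is strictly dominated by row target 1 (-3>-7, -2>-3, 2>-2); eliminate target 2.
Column guard 2 is strictly dominated by guard 1 for the defender (-3<-2); eliminate guard 2.
Column guard 3 is strictly dominated by guard 1 for the defender (-3<2); eliminate guard 3.
Only (target 1, guard 1) remains, with payoff -3.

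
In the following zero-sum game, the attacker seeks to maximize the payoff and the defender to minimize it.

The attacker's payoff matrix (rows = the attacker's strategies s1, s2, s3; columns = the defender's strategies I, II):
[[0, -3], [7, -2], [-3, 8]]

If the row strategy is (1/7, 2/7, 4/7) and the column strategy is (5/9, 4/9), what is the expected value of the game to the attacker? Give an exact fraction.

110/63

Against (5/9, 4/9), each row's expected payoff is s1: -4/3; s2: 3; s3: 17/9.
Taking the (1/7, 2/7, 4/7)-weighted average: (1/7)·(-4/3) + (2/7)·(3) + (4/7)·(17/9) = 110/63.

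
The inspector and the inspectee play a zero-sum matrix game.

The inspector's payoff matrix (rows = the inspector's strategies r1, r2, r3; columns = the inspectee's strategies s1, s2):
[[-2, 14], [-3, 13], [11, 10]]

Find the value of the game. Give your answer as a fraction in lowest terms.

Row r2 is strictly dominated by row r1, so the inspector never plays it.
The remaining 2×2 game on (r1, r3) × (s1, s2) has no saddle point. Let the inspector play r1 with probability p; indifference gives −2p + 11(1−p) = 14p + 10(1−p), so p = 1/17.
Similarly the inspectee's optimal q on s1 is 4/17, and the value is -2·(4/17) + (14)·(13/17) = 174/17.

174/17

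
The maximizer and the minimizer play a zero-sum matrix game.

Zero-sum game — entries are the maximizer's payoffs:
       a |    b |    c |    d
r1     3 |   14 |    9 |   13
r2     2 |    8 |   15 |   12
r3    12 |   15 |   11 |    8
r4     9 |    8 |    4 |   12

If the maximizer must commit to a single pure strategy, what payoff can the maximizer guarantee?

8

The worst-case payoff for each row is r1: 3, r2: 2, r3: 8, r4: 4.
The best of these is 8.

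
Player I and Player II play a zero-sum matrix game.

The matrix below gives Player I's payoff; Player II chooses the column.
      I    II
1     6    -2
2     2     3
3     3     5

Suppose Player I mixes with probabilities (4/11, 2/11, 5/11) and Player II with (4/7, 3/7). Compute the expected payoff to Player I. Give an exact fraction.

241/77

Against (4/7, 3/7), each row's expected payoff is 1: 18/7; 2: 17/7; 3: 27/7.
Taking the (4/11, 2/11, 5/11)-weighted average: (4/11)·(18/7) + (2/11)·(17/7) + (5/11)·(27/7) = 241/77.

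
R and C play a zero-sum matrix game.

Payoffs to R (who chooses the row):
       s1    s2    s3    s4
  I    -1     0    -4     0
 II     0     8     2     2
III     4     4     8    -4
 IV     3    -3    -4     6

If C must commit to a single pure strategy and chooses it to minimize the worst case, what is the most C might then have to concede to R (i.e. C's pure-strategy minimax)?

4

The worst case (largest entry) in each column is s1: 4, s2: 8, s3: 8, s4: 6.
The best (smallest) of these is 4.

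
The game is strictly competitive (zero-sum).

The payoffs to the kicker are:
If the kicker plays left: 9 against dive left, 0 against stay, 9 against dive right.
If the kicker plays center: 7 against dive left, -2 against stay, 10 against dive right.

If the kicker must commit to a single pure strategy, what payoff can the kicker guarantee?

0

The worst-case payoff for each row is left: 0, center: -2.
The best of these is 0.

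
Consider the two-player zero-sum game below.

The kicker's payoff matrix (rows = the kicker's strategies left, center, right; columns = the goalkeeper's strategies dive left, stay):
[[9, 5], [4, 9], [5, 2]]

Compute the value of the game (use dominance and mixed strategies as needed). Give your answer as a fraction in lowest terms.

Row right is strictly dominated by row left, so the kicker never plays it.
The remaining 2×2 game on (left, center) × (dive left, stay) has no saddle point. Let the kicker play left with probability p; indifference gives 9p + 4(1−p) = 5p + 9(1−p), so p = 5/9.
Similarly the goalkeeper's optimal q on dive left is 4/9, and the value is 9·(4/9) + (5)·(5/9) = 61/9.

61/9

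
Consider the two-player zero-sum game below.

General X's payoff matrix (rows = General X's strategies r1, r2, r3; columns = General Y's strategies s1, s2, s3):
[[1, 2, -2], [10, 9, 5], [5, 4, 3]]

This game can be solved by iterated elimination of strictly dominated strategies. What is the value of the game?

5

Row r3 is strictly dominated by row r2 (10>5, 9>4, 5>3); eliminate r3.
Column s1 is strictly dominated by s3 for General Y (-2<1, 5<10); eliminate s1.
Row r1 is strictly dominated by row r2 (9>2, 5>-2); eliminate r1.
Column s2 is strictly dominated by s3 for General Y (5<9); eliminate s2.
Only (r2, s3) remains, with payoff 5.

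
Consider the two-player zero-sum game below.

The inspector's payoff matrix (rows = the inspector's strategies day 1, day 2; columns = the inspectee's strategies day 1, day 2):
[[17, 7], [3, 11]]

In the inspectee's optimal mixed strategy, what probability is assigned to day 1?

2/9

Row minima are 7 and 3, so the inspector's maximin is 7; column maxima are 17 and 11, so the inspectee's minimax is 11. These differ, so the equilibrium is in mixed strategies.
Let the inspectee play day 1 with probability q. The inspector is indifferent when 17q + 7(1−q) = 3q + 11(1−q), giving q = 2/9.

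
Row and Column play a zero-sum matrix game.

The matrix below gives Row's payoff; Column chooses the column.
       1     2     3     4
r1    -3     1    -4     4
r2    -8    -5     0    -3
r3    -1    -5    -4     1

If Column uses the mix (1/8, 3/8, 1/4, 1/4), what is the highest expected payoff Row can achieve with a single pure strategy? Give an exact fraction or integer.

r1: (-3)·(1/8) + (1)·(3/8) + (-4)·(1/4) + (4)·(1/4) = 0.
r2: (-8)·(1/8) + (-5)·(3/8) + (0)·(1/4) + (-3)·(1/4) = -29/8.
r3: (-1)·(1/8) + (-5)·(3/8) + (-4)·(1/4) + (1)·(1/4) = -11/4.
The best pure response is r1 with expected payoff 0.

0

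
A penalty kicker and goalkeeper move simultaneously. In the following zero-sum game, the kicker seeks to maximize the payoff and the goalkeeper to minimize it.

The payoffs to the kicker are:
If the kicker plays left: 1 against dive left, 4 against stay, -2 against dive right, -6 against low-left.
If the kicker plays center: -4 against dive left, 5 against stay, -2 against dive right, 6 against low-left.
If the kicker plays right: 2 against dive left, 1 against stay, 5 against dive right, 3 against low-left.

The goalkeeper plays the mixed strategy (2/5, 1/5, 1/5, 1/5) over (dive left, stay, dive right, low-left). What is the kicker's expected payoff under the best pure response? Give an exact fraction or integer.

13/5

left: (1)·(2/5) + (4)·(1/5) + (-2)·(1/5) + (-6)·(1/5) = -2/5.
center: (-4)·(2/5) + (5)·(1/5) + (-2)·(1/5) + (6)·(1/5) = 1/5.
right: (2)·(2/5) + (1)·(1/5) + (5)·(1/5) + (3)·(1/5) = 13/5.
The best pure response is right with expected payoff 13/5.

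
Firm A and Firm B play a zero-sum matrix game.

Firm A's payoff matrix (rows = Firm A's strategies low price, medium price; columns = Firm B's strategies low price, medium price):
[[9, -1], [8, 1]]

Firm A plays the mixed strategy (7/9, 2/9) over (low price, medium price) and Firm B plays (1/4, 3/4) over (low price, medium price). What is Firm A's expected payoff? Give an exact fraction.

16/9

Against (1/4, 3/4), each row's expected payoff is low price: 3/2; medium price: 11/4.
Taking the (7/9, 2/9)-weighted average: (7/9)·(3/2) + (2/9)·(11/4) = 16/9.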